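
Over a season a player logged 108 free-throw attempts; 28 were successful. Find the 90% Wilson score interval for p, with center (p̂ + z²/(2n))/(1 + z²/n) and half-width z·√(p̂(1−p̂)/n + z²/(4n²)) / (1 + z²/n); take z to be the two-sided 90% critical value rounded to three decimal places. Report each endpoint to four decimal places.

(0.1964, 0.3339)

Here p̂ = 28/108 = 0.25926 and z = 1.645 (z² = 2.706025).
Denominator 1 + z²/n = 1 + 2.706025/108 = 1.025056.
Adjusted center: (0.25926 + z²/(2n))/1.025056 = 0.26514.
Radicand: p̂(1−p̂)/n + z²/(4n²) = 0.001778184 + 0.000058000 = 0.001836184.
Half-width = 1.645·√0.001836184/1.025056 = 0.06877.
Interval: 0.26514 ± 0.06877 → (0.1964, 0.3339).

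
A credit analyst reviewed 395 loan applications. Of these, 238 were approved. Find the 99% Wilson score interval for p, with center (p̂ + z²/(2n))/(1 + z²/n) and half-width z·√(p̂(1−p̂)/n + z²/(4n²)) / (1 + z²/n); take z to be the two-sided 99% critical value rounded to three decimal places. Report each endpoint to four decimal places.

(0.5379, 0.6638)

Here p̂ = 238/395 = 0.60253 and z = 2.576 (z² = 6.635776).
1 + z²/n = 1.016799.
Center = (0.60253 + 0.008400)/1.016799 = 0.60084.
Radicand: p̂(1−p̂)/n + z²/(4n²) = 0.000606297 + 0.000010633 = 0.000616930.
Half-width = 2.576·√0.000616930/1.016799 = 0.06293.
So the interval runs from 0.5379 to 0.6638.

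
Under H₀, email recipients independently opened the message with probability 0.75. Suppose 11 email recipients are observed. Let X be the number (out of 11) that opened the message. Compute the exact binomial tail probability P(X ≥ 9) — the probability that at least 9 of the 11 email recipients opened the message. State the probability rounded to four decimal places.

X ~ Binomial(n=11, p=0.75).
P(X ≥ 9) = C(11,9)·0.75^9·0.25^2 + C(11,10)·0.75^10·0.25^1 + C(11,11)·0.75^11·0.25^0.
= 0.258104 + 0.154862 + 0.042235 = 0.4552.

P = 0.4552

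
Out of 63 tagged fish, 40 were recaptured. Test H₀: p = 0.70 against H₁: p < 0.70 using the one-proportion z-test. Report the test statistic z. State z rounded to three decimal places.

p̂ = 40/63 = 0.63492.
Under H₀, SE = √(p₀(1−p₀)/n) = √(0.70·0.30/63) = √0.003333333 = 0.057735.
z = (p̂ − p₀)/SE = (0.63492 − 0.70)/0.057735 = -1.127.

z = -1.127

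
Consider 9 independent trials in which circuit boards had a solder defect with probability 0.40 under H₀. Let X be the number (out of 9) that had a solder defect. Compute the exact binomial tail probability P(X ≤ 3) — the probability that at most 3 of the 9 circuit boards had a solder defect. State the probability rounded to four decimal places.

X ~ Binomial(n=9, p=0.40).
P(X ≤ 3) = C(9,0)·0.40^0·0.60^9 + C(9,1)·0.40^1·0.60^8 + C(9,2)·0.40^2·0.60^7 + C(9,3)·0.40^3·0.60^6.
= 0.010078 + 0.060466 + 0.161243 + 0.250823 = 0.4826.

P = 0.4826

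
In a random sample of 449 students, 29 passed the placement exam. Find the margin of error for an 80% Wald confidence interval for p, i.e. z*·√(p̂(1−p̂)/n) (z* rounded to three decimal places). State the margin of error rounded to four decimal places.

ME = 0.0149

p̂ = 29/449 = 0.06459.
SE = √(p̂(1−p̂)/n) = √(0.060416/449) = 0.011600.
z* = 1.282 at the 80% level.
Margin of error = z*·SE = 1.282 × 0.011600 = 0.0149.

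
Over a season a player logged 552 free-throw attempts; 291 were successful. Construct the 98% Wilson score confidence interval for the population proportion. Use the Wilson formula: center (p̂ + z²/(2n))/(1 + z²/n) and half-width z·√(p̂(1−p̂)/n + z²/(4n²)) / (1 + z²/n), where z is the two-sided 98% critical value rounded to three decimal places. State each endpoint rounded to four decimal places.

(0.4777, 0.5761)

Here p̂ = 291/552 = 0.52717 and z = 2.326 (z² = 5.410276).
Denominator 1 + z²/n = 1 + 5.410276/552 = 1.009801.
Center = (0.52717 + 0.004901)/1.009801 = 0.52691.
Radicand: p̂(1−p̂)/n + z²/(4n²) = 0.000451561 + 0.000004439 = 0.000456000.
Half-width = z·√(radicand)/denom = 2.326·0.021354/1.009801 = 0.04919.
CI: 0.52691 ± 0.04919 = (0.4777, 0.5761).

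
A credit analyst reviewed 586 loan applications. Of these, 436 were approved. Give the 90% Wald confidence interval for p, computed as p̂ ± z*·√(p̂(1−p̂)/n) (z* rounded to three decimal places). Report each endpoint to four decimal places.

(0.7144, 0.7737)

The sample proportion is 436/586 = 0.74403.
Standard error of p̂: √(0.190451/586) = √0.000325001 = 0.018028.
For 90% confidence, z* = 1.645.
Margin = 1.645·0.018028 = 0.02966.
CI: 0.74403 ± 0.02966 = (0.7144, 0.7737).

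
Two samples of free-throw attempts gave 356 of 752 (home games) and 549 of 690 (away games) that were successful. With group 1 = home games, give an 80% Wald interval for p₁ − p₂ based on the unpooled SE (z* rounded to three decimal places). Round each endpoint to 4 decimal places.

(-0.3528, -0.2917)

p̂₁ = 356/752 = 0.47340, p̂₂ = 549/690 = 0.79565; p̂₁ − p̂₂ = -0.32225.
Unpooled SE = √(p̂₁(1−p̂₁)/n₁ + p̂₂(1−p̂₂)/n₂) = √(0.000331506 + 0.000235637) = 0.023815.
The 80% critical value is z* = 1.282. Margin of error = 0.03053.
So the interval runs from -0.3528 to -0.2917.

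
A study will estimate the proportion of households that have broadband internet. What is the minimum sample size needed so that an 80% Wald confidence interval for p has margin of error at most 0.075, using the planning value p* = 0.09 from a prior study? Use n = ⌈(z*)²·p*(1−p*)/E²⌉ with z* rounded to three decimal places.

The 80% critical value is z* = 1.282.
p*(1−p*) = 0.09·0.91 = 0.0819.
Required n before rounding: 1.643524 × 0.0819 / 0.075² = 23.930.
⌈23.930⌉ = 24.

n = 24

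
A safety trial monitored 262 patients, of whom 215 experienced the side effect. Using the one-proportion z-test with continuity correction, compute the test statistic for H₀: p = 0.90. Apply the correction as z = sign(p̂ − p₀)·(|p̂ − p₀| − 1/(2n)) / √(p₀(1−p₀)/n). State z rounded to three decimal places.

p̂ = 215/262 = 0.82061. p̂ − p₀ = -0.079389.
1/(2n) = 0.001908.
Corrected numerator: |-0.079389| − 0.001908 = 0.077481.
Under H₀, SE = √(p₀(1−p₀)/n) = √(0.90·0.10/262) = √0.000343511 = 0.018534.
z = (−)0.077481/0.018534 = -4.180.

z = -4.180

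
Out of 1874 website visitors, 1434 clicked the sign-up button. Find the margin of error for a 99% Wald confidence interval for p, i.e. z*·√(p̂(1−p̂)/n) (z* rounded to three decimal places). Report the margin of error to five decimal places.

ME = 0.02522

The sample proportion is 1434/1874 = 0.76521.
Standard error of p̂: √(0.179665/1874) = √0.000095872 = 0.009791.
The 99% critical value is z* = 2.576.
Margin of error = z*·SE = 2.576 × 0.009791 = 0.02522.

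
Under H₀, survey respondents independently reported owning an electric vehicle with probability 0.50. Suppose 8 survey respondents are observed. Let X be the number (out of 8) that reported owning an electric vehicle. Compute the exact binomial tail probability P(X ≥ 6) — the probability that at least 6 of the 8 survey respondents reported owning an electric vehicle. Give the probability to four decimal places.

P = 0.1445

X is binomial with n = 8 and p = 0.50.
P(X ≥ 6) = C(8,6)·0.50^6·0.50^2 + C(8,7)·0.50^7·0.50^1 + C(8,8)·0.50^8·0.50^0.
= 0.109375 + 0.031250 + 0.003906 = 0.1445.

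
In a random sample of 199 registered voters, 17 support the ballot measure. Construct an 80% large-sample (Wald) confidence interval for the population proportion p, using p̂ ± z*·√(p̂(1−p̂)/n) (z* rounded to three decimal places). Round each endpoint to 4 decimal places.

(0.0600, 0.1108)

With x = 17 successes in n = 199, p̂ = 0.08543.
SE(p̂) = √(0.08543·0.91457/199) = 0.019814.
For 80% confidence, z* = 1.282.
Margin of error: 1.282 × 0.019814 = 0.02540.
Interval: 0.08543 ± 0.02540 → (0.0600, 0.1108).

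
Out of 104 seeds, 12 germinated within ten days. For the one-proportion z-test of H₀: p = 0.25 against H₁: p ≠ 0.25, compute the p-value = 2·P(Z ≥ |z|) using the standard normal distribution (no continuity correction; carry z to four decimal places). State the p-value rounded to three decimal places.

p-value = 0.002

With x = 12 successes in n = 104, p̂ = 0.11538.
Null standard error: √(0.25·0.75/104) = √0.001802885 = 0.042460.
z = (p̂ − p₀)/SE = (12/104 − 0.25)/0.042460 ≈ -3.1704.
p-value = 2·P(Z ≥ |z|) with z = -3.1704 → 0.002.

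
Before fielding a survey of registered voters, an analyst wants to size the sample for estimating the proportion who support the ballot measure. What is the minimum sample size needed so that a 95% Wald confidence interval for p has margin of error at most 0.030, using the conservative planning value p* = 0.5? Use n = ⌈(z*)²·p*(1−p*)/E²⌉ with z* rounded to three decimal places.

n = 1068

z* = 1.960 at the 95% level.
p*(1−p*) = 0.50·0.50 = 0.2500.
Required n before rounding: 3.841600 × 0.2500 / 0.030² = 1067.111.
Rounding up, n = 1068.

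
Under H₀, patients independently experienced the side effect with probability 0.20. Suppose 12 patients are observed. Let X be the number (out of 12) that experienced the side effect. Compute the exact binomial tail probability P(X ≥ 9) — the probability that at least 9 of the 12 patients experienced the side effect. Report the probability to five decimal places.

X is binomial with n = 12 and p = 0.20.
P(X ≥ 9) = C(12,9)·0.20^9·0.80^3 + C(12,10)·0.20^10·0.80^2 + C(12,11)·0.20^11·0.80^1 + C(12,12)·0.20^12·0.80^0.
= 0.000058 + 0.000004 + 0.000000 + 0.000000 = 0.00006.

P = 0.00006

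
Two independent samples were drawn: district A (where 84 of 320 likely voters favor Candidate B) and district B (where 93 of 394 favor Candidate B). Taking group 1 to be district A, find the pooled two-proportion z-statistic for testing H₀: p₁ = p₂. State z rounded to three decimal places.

p̂₁ = 84/320 = 0.26250, p̂₂ = 93/394 = 0.23604.
Pooling: p̂ = 177/714 = 0.24790.
SE = √[p̂(1−p̂)(1/n₁+1/n₂)] = √[0.24790·0.75210·(1/320+1/394)] ≈ 0.032494.
z = 0.02646/0.032494 = 0.814.

z = 0.814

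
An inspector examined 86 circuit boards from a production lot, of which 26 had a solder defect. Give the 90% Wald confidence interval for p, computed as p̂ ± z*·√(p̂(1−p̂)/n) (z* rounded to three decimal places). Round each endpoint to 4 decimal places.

Sample proportion p̂ = 26/86 = 0.30233.
Standard error of p̂: √(0.210925/86) = √0.002452614 = 0.049524.
The 90% critical value is z* = 1.645.
Margin of error: 1.645 × 0.049524 = 0.08147.
Interval: 0.30233 ± 0.08147 → (0.2209, 0.3838).

(0.2209, 0.3838)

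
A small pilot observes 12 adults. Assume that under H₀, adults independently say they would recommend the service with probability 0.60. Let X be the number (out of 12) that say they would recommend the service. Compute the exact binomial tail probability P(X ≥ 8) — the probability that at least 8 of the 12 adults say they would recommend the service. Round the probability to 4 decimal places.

P = 0.4382

X is binomial with n = 12 and p = 0.60.
P(X ≥ 8) = Σ_{j=8}^{12} C(12,j)·0.60^j·0.40^{12−j}.
= 0.212841 + 0.141894 + 0.063852 + 0.017414 + 0.002177 = 0.4382.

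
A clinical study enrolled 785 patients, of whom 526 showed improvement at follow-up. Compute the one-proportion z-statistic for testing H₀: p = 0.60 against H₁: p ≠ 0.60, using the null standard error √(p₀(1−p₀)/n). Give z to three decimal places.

z = 4.007

The sample proportion is 526/785 = 0.67006.
SE₀ = √(0.60·0.40/785) = 0.017485.
z = (0.67006 − 0.60)/0.017485 = 0.07006/0.017485 = 4.007.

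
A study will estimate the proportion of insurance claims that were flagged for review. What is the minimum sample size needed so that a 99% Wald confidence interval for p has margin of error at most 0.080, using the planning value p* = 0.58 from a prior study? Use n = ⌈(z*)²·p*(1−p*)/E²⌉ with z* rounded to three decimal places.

The 99% critical value is z* = 2.576.
p*(1−p*) = 0.58·0.42 = 0.2436.
(z*)²·p*(1−p*)/E² = 6.635776·0.2436/0.006400 = 252.574.
Rounding up, n = 253.

n = 253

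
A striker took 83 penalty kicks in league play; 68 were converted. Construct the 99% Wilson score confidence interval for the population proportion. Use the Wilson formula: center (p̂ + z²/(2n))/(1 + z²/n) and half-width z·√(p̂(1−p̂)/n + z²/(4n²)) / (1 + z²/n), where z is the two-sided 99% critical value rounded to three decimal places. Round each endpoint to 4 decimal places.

Here p̂ = 68/83 = 0.81928 and z = 2.576 (z² = 6.635776).
1 + z²/n = 1.079949.
Adjusted center: (0.81928 + z²/(2n))/1.079949 = 0.79564.
Radicand: p̂(1−p̂)/n + z²/(4n²) = 0.001783881 + 0.000240811 = 0.002024692.
Half-width = z·√(radicand)/denom = 2.576·0.044997/1.079949 = 0.10733.
Interval: 0.79564 ± 0.10733 → (0.6883, 0.9030).

(0.6883, 0.9030)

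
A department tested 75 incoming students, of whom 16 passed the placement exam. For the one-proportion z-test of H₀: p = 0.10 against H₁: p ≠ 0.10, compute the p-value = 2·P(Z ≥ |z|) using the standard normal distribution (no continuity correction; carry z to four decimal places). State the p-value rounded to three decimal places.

p-value = 0.001

With x = 16 successes in n = 75, p̂ = 0.21333.
Null standard error: √(0.10·0.90/75) = √0.001200000 = 0.034641.
z = (p̂ − p₀)/SE = (16/75 − 0.10)/0.034641 ≈ 3.2717.
p-value = 2·P(Z ≥ |z|) with z = 3.2717 → 0.001.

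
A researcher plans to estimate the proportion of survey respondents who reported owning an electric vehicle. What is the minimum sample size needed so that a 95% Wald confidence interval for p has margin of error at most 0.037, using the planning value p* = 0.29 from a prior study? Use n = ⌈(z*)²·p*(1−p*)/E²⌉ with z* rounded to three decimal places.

z* = 1.960 at the 95% level.
p*(1−p*) = 0.2059.
(z*)²·p*(1−p*)/E² = 3.841600·0.2059/0.001369 = 577.783.
Rounding up, n = 578.

n = 578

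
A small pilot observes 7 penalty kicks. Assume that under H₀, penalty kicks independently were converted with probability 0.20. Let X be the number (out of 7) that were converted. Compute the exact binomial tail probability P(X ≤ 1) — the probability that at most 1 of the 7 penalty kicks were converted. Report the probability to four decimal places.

X is binomial with n = 7 and p = 0.20.
P(X ≤ 1) = C(7,0)·0.20^0·0.80^7 + C(7,1)·0.20^1·0.80^6.
= 0.209715 + 0.367002 = 0.5767.

P = 0.5767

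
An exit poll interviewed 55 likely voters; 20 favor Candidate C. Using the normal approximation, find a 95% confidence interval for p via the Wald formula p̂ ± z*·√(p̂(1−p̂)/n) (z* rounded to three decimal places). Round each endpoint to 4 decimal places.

(0.2365, 0.4908)

With x = 20 successes in n = 55, p̂ = 0.36364.
SE = √(p̂(1−p̂)/n) = √(0.231405/55) = 0.064864.
The 95% critical value is z* = 1.960.
Margin = 1.960·0.064864 = 0.12713.
So the interval runs from 0.2365 to 0.4908.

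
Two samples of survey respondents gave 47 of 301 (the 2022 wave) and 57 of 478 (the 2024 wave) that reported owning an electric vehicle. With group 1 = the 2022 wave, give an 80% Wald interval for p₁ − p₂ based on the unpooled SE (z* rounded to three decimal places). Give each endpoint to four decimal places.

(0.0040, 0.0698)

p̂₁ = 47/301 = 0.15615, p̂₂ = 57/478 = 0.11925; p̂₁ − p̂₂ = 0.03690.
SE = √(0.000437756 + 0.000219722) = √0.000657478 = 0.025641.
For 80% confidence, z* = 1.282. Margin = 1.282·0.025641 = 0.03287.
Interval: 0.03690 ± 0.03287 → (0.0040, 0.0698).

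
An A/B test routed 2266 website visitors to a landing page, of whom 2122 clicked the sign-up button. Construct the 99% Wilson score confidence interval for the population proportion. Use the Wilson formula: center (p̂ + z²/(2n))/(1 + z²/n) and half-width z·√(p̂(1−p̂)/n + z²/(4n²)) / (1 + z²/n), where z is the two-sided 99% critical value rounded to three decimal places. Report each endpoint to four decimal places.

(0.9219, 0.9484)

Here p̂ = 2122/2266 = 0.93645 and z = 2.576 (z² = 6.635776).
Denominator 1 + z²/n = 1 + 6.635776/2266 = 1.002928.
Center = (0.93645 + 0.001464)/1.002928 = 0.93518.
Radicand: p̂(1−p̂)/n + z²/(4n²) = 0.000026262 + 0.000000323 = 0.000026585.
Half-width = 2.576·√0.000026585/1.002928 = 0.01324.
Interval: 0.93518 ± 0.01324 → (0.9219, 0.9484).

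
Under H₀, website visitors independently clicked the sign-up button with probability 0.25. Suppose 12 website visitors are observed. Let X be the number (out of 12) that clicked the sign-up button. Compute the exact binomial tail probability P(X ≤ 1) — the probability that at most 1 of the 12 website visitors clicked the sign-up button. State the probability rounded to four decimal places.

X ~ Binomial(n=12, p=0.25).
P(X ≤ 1) = C(12,0)·0.25^0·0.75^12 + C(12,1)·0.25^1·0.75^11.
= 0.031676 + 0.126705 = 0.1584.

P = 0.1584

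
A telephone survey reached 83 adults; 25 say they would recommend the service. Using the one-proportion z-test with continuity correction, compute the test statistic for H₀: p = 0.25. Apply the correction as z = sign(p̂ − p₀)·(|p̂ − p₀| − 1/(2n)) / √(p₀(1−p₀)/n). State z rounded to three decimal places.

z = 0.951

The sample proportion is 25/83 = 0.30120. p̂ − p₀ = 0.051205.
Continuity correction 1/(2n) = 1/166 = 0.006024.
Corrected numerator: |0.051205| − 0.006024 = 0.045181.
Null standard error: √(0.25·0.75/83) = √0.002259036 = 0.047529.
z = +0.045181/0.047529 = 0.951.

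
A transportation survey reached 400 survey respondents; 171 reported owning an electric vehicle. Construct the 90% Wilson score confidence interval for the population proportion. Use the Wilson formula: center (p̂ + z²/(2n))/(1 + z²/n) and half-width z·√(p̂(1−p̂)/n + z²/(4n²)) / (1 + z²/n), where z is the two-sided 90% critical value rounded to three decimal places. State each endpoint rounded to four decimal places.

(0.3874, 0.4685)

Here p̂ = 171/400 = 0.42750 and z = 1.645 (z² = 2.706025).
1 + z²/n = 1.006765.
Adjusted center: (0.42750 + z²/(2n))/1.006765 = 0.42799.
Radicand: p̂(1−p̂)/n + z²/(4n²) = 0.000611859 + 0.000004228 = 0.000616087.
Half-width = z·√(radicand)/denom = 1.645·0.024821/1.006765 = 0.04056.
CI: 0.42799 ± 0.04056 = (0.3874, 0.4685).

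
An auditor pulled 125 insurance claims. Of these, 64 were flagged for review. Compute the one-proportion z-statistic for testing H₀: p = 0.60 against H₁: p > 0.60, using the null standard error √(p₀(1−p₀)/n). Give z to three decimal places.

The sample proportion is 64/125 = 0.51200.
Null standard error: √(0.60·0.40/125) = √0.001920000 = 0.043818.
z = (0.51200 − 0.60)/0.043818 = -0.08800/0.043818 = -2.008.

z = -2.008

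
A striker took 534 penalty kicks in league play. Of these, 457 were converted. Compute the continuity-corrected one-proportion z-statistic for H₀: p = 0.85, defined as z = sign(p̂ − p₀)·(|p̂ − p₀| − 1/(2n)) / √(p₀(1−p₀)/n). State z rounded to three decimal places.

With x = 457 successes in n = 534, p̂ = 0.85581. p̂ − p₀ = 0.005805.
1/(2n) = 0.000936.
Corrected numerator: |0.005805| − 0.000936 = 0.004869.
Null standard error: √(0.85·0.15/534) = √0.000238764 = 0.015452.
z = +0.004869/0.015452 = 0.315.

z = 0.315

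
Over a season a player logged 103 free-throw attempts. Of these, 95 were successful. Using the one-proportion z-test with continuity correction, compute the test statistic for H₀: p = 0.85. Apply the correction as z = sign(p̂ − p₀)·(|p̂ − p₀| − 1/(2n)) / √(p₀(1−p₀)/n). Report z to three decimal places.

Sample proportion p̂ = 95/103 = 0.92233. p̂ − p₀ = 0.072330.
1/(2n) = 0.004854.
Corrected numerator: |0.072330| − 0.004854 = 0.067476.
Under H₀, SE = √(p₀(1−p₀)/n) = √(0.85·0.15/103) = √0.001237864 = 0.035183.
z = +0.067476/0.035183 = 1.918.

z = 1.918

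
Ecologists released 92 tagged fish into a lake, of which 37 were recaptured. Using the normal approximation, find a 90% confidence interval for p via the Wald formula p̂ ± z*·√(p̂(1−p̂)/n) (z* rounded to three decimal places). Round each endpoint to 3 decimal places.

With x = 37 successes in n = 92, p̂ = 0.40217.
SE = √(p̂(1−p̂)/n) = √(0.240430/92) = 0.051121.
The 90% critical value is z* = 1.645.
Margin of error: 1.645 × 0.051121 = 0.08409.
So the interval runs from 0.318 to 0.486.

(0.318, 0.486)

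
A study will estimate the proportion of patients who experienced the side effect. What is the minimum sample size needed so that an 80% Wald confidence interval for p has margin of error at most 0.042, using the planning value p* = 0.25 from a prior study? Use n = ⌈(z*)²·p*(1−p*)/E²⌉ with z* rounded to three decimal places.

z* = 1.282 at the 80% level.
p*(1−p*) = 0.1875.
(z*)²·p*(1−p*)/E² = 1.643524·0.1875/0.001764 = 174.694.
Rounding up, n = 175.

n = 175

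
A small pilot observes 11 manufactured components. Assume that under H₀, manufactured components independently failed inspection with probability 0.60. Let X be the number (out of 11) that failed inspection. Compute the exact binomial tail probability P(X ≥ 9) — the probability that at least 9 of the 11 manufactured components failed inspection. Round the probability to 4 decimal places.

X ~ Binomial(n=11, p=0.60).
P(X ≥ 9) = C(11,9)·0.60^9·0.40^2 + C(11,10)·0.60^10·0.40^1 + C(11,11)·0.60^11·0.40^0.
= 0.088684 + 0.026605 + 0.003628 = 0.1189.

P = 0.1189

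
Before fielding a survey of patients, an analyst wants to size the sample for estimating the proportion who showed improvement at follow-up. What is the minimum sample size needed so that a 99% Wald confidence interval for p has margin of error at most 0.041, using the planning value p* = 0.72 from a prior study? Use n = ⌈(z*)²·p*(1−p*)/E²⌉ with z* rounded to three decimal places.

n = 796

z* = 2.576 at the 99% level.
p*(1−p*) = 0.2016.
Required n before rounding: 6.635776 × 0.2016 / 0.041² = 795.819.
⌈795.819⌉ = 796.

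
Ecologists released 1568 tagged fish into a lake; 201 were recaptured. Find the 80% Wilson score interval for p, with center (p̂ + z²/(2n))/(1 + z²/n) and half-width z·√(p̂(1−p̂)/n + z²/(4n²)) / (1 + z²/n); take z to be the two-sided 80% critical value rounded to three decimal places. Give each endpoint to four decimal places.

(0.1178, 0.1394)

Here p̂ = 201/1568 = 0.12819 and z = 1.282 (z² = 1.643524).
Denominator 1 + z²/n = 1 + 1.643524/1568 = 1.001048.
Center = (0.12819 + 0.000524)/1.001048 = 0.12858.
Radicand: p̂(1−p̂)/n + z²/(4n²) = 0.000071273 + 0.000000167 = 0.000071440.
Half-width = 1.282·√0.000071440/1.001048 = 0.01082.
Interval: 0.12858 ± 0.01082 → (0.1178, 0.1394).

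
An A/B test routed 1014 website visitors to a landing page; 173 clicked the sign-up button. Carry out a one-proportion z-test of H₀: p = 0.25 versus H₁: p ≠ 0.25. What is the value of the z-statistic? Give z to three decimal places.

p̂ = 173/1014 = 0.17061.
SE₀ = √(0.25·0.75/1014) = 0.013598.
Test statistic: z = -0.07939/0.013598 = -5.838.

z = -5.838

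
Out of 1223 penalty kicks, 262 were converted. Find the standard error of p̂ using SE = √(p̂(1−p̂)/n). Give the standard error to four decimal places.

SE = 0.0117

p̂ = 262/1223 = 0.21423.
p̂(1−p̂) = 0.168336.
Dividing by n and taking the root: √0.000137642 = 0.0117.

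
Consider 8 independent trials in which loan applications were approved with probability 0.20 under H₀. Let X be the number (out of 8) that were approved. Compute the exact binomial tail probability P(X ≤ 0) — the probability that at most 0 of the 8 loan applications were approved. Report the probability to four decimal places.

P = 0.1678

X is binomial with n = 8 and p = 0.20.
P(X ≤ 0) = C(8,0)·0.20^0·0.80^8.
= 0.167772 = 0.1678.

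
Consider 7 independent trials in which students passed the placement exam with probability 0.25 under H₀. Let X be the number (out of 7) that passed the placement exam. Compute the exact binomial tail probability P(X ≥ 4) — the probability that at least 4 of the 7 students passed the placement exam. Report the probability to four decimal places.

P = 0.0706

X ~ Binomial(n=7, p=0.25).
P(X ≥ 4) = C(7,4)·0.25^4·0.75^3 + C(7,5)·0.25^5·0.75^2 + C(7,6)·0.25^6·0.75^1 + C(7,7)·0.25^7·0.75^0.
= 0.057678 + 0.011536 + 0.001282 + 0.000061 = 0.0706.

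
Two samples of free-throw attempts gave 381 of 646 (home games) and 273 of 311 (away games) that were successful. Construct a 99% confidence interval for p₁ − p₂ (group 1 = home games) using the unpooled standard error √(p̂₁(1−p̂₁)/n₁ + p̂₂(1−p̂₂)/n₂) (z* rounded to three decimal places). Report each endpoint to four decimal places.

p̂₁ = 381/646 = 0.58978, p̂₂ = 273/311 = 0.87781; p̂₁ − p̂₂ = -0.28803.
SE = √(0.000374519 + 0.000344878) = √0.000719397 = 0.026822.
The 99% critical value is z* = 2.576. Margin of error = 0.06909.
So the interval runs from -0.3571 to -0.2189.

(-0.3571, -0.2189)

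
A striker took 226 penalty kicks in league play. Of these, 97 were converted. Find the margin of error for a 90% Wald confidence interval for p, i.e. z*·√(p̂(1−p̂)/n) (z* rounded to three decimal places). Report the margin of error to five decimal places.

The sample proportion is 97/226 = 0.42920.
SE(p̂) = √(0.42920·0.57080/226) = 0.032924.
The 90% critical value is z* = 1.645.
So ME = 0.05416.

ME = 0.05416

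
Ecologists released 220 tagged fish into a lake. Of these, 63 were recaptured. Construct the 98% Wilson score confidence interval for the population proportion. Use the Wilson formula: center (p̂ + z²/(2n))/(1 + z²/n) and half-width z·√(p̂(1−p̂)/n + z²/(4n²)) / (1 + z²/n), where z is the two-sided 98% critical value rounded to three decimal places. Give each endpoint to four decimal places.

p̂ = 63/220 = 0.28636; z = 2.326, so z² = 5.410276.
Denominator 1 + z²/n = 1 + 5.410276/220 = 1.024592.
Center = (0.28636 + 0.012296)/1.024592 = 0.29149.
Radicand: p̂(1−p̂)/n + z²/(4n²) = 0.000928907 + 0.000027946 = 0.000956853.
Half-width = 2.326·√0.000956853/1.024592 = 0.07022.
So the interval runs from 0.2213 to 0.3617.

(0.2213, 0.3617)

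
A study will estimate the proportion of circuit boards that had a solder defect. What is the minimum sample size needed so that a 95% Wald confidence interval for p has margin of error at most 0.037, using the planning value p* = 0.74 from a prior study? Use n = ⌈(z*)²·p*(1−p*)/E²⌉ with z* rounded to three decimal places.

For 95% confidence, z* = 1.960.
p*(1−p*) = 0.1924.
Required n before rounding: 3.841600 × 0.1924 / 0.037² = 539.901.
Rounding up, n = 540.

n = 540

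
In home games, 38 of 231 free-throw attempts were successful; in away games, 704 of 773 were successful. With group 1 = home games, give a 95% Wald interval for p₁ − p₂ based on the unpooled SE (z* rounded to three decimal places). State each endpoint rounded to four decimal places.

(-0.7981, -0.6944)

p̂₁ = 38/231 = 0.16450, p̂₂ = 704/773 = 0.91074; p̂₁ − p̂₂ = -0.74624.
Unpooled SE = √(p̂₁(1−p̂₁)/n₁ + p̂₂(1−p̂₂)/n₂) = √(0.000594984 + 0.000105168) = 0.026460.
For 95% confidence, z* = 1.960. Margin of error = 0.05186.
Interval: -0.74624 ± 0.05186 → (-0.7981, -0.6944).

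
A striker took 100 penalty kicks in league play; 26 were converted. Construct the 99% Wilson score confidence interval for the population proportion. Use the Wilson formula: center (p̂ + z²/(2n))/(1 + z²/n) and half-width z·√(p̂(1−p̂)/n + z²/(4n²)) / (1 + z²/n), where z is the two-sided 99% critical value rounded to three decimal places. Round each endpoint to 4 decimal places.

p̂ = 26/100 = 0.26000; z = 2.576, so z² = 6.635776.
1 + z²/n = 1.066358.
Center = (0.26000 + 0.033179)/1.066358 = 0.27493.
Radicand: p̂(1−p̂)/n + z²/(4n²) = 0.001924000 + 0.000165894 = 0.002089894.
Half-width = 2.576·√0.002089894/1.066358 = 0.11043.
So the interval runs from 0.1645 to 0.3854.

(0.1645, 0.3854)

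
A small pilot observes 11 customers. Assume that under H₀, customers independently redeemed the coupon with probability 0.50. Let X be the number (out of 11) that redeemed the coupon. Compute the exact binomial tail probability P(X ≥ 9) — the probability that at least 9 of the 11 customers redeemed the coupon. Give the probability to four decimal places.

P = 0.0327

X is binomial with n = 11 and p = 0.50.
P(X ≥ 9) = C(11,9)·0.50^9·0.50^2 + C(11,10)·0.50^10·0.50^1 + C(11,11)·0.50^11·0.50^0.
= 0.026855 + 0.005371 + 0.000488 = 0.0327.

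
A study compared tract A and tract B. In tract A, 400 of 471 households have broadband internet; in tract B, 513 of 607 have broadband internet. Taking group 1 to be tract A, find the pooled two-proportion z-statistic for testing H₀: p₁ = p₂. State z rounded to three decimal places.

z = 0.186

Sample proportions: p̂₁ = 400/471 = 0.84926 and p̂₂ = 513/607 = 0.84514.
Pooled p̂ = (400+513)/(471+607) = 913/1078 = 0.84694.
SE = √[p̂(1−p̂)(1/n₁+1/n₂)] = √[0.84694·0.15306·(1/471+1/607)] ≈ 0.022109.
z = 0.00412/0.022109 = 0.186.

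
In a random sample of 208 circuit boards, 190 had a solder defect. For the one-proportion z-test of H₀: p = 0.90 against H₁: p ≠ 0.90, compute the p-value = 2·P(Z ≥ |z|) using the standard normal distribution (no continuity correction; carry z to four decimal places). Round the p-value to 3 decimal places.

p̂ = 190/208 = 0.91346.
SE₀ = √(0.90·0.10/208) = 0.020801.
Test statistic (full precision, shown to 4 dp): z = (190/208 − 0.90)/SE₀ ≈ 0.6472.
From the standard normal, 2·P(Z ≥ |z|) = 0.518.

p-value = 0.518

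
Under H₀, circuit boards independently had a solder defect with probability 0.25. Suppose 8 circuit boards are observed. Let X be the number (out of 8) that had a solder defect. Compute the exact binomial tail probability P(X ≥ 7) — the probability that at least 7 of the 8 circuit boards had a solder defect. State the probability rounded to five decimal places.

P = 0.00038

X is binomial with n = 8 and p = 0.25.
P(X ≥ 7) = C(8,7)·0.25^7·0.75^1 + C(8,8)·0.25^8·0.75^0.
= 0.000366 + 0.000015 = 0.00038.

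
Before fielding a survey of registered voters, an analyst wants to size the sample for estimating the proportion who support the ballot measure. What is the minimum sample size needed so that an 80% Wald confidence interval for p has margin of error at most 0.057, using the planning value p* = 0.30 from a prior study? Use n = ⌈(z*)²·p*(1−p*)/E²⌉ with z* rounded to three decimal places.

n = 107

For 80% confidence, z* = 1.282.
p*(1−p*) = 0.30·0.70 = 0.2100.
Required n before rounding: 1.643524 × 0.2100 / 0.057² = 106.230.
⌈106.230⌉ = 107.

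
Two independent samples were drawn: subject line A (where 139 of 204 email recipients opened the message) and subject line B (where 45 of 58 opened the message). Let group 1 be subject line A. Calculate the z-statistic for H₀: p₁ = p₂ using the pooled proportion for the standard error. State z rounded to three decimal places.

p̂₁ = 139/204 = 0.68137, p̂₂ = 45/58 = 0.77586.
Pooled p̂ = (139+45)/(204+58) = 184/262 = 0.70229.
SE = √[p̂(1−p̂)(1/n₁+1/n₂)] = √[0.70229·0.29771·(1/204+1/58)] ≈ 0.068042.
z = (p̂₁ − p̂₂)/SE = (0.68137 − 0.77586)/0.068042 = -0.09449/0.068042 = -1.389.

z = -1.389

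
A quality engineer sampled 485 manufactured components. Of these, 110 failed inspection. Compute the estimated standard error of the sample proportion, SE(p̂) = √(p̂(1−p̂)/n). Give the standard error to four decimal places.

With x = 110 successes in n = 485, p̂ = 0.22680.
p̂(1−p̂) = 0.175362.
SE = √(0.175362/485) = 0.0190.

SE = 0.0190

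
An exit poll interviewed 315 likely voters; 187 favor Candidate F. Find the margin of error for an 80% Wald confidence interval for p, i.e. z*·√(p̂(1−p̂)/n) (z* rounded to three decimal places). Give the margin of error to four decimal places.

ME = 0.0355

The sample proportion is 187/315 = 0.59365.
Standard error of p̂: √(0.241230/315) = √0.000765808 = 0.027673.
The 80% critical value is z* = 1.282.
Margin of error = z*·SE = 1.282 × 0.027673 = 0.0355.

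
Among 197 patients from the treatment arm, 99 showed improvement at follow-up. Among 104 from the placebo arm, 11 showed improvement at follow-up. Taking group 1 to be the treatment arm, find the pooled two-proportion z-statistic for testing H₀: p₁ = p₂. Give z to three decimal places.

z = 6.798

Sample proportions: p̂₁ = 99/197 = 0.50254 and p̂₂ = 11/104 = 0.10577.
Pooling: p̂ = 110/301 = 0.36545.
SE = √[p̂(1−p̂)(1/n₁+1/n₂)] = √[0.36545·0.63455·(1/197+1/104)] ≈ 0.058369.
z = 0.39677/0.058369 = 6.798.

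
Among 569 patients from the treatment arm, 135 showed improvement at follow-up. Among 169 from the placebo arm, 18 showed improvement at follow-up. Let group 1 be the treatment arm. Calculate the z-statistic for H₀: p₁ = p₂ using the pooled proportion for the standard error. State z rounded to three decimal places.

p̂₁ = 135/569 = 0.23726, p̂₂ = 18/169 = 0.10651.
Pooled p̂ = (135+18)/(569+169) = 153/738 = 0.20732.
SE = √[p̂(1−p̂)(1/n₁+1/n₂)] = √[0.20732·0.79268·(1/569+1/169)] ≈ 0.035514.
z = (p̂₁ − p̂₂)/SE = (0.23726 − 0.10651)/0.035514 = 0.13075/0.035514 = 3.682.

z = 3.682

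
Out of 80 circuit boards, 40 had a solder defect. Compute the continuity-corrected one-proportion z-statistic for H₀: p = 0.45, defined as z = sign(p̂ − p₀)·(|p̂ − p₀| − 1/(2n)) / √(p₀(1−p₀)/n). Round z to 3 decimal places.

p̂ = 40/80 = 0.50000. p̂ − p₀ = 0.050000.
Continuity correction 1/(2n) = 1/160 = 0.006250.
Corrected numerator: |0.050000| − 0.006250 = 0.043750.
Under H₀, SE = √(p₀(1−p₀)/n) = √(0.45·0.55/80) = √0.003093750 = 0.055621.
z = (+)0.043750/0.055621 = 0.787.

z = 0.787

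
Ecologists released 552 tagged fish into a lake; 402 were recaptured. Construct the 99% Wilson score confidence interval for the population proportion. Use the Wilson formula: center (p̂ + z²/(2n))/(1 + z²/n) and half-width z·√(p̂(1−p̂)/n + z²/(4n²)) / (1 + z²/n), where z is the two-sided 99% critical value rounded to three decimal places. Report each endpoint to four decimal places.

p̂ = 402/552 = 0.72826; z = 2.576, so z² = 6.635776.
1 + z²/n = 1.012021.
Adjusted center: (0.72826 + z²/(2n))/1.012021 = 0.72555.
Radicand: p̂(1−p̂)/n + z²/(4n²) = 0.000358509 + 0.000005444 = 0.000363953.
Half-width = z·√(radicand)/denom = 2.576·0.019078/1.012021 = 0.04856.
So the interval runs from 0.6770 to 0.7741.

(0.6770, 0.7741)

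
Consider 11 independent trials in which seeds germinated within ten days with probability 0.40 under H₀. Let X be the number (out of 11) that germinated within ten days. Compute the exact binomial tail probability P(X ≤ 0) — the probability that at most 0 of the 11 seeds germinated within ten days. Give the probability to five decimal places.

X is binomial with n = 11 and p = 0.40.
P(X ≤ 0) = C(11,0)·0.40^0·0.60^11.
= 0.003628 = 0.00363.

P = 0.00363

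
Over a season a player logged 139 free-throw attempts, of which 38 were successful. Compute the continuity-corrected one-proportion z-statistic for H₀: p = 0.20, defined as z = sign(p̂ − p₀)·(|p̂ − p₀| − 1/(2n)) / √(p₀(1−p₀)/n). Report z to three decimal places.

p̂ = 38/139 = 0.27338. p̂ − p₀ = 0.073381.
1/(2n) = 0.003597.
Corrected numerator: |0.073381| − 0.003597 = 0.069784.
Under H₀, SE = √(p₀(1−p₀)/n) = √(0.20·0.80/139) = √0.001151079 = 0.033928.
z = (+)0.069784/0.033928 = 2.057.

z = 2.057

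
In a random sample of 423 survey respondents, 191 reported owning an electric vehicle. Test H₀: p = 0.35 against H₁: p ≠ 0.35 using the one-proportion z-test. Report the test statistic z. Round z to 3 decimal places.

z = 4.378

The sample proportion is 191/423 = 0.45154.
Null standard error: √(0.35·0.65/423) = √0.000537825 = 0.023191.
z = (0.45154 − 0.35)/0.023191 = 0.10154/0.023191 = 4.378.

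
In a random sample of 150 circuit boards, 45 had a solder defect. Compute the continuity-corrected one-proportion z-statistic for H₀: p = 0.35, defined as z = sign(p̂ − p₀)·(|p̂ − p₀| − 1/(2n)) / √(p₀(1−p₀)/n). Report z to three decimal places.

z = -1.198

Sample proportion p̂ = 45/150 = 0.30000. p̂ − p₀ = -0.050000.
1/(2n) = 0.003333.
Corrected numerator: |-0.050000| − 0.003333 = 0.046667.
SE₀ = √(0.35·0.65/150) = 0.038944.
z = (−)0.046667/0.038944 = -1.198.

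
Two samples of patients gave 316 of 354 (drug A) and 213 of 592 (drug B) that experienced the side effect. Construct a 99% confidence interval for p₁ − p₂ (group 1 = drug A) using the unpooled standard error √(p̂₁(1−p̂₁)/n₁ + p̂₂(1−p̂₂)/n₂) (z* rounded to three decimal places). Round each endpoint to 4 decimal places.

p̂₁ = 316/354 = 0.89266, p̂₂ = 213/592 = 0.35980; p̂₁ − p̂₂ = 0.53286.
SE = √(0.000270683 + 0.000389093) = √0.000659776 = 0.025686.
For 99% confidence, z* = 2.576. Margin = 2.576·0.025686 = 0.06617.
Interval: 0.53286 ± 0.06617 → (0.4667, 0.5990).

(0.4667, 0.5990)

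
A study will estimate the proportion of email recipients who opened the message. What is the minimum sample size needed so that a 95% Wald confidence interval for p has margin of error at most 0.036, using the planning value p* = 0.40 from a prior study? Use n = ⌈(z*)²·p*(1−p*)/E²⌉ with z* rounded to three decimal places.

For 95% confidence, z* = 1.960.
p*(1−p*) = 0.2400.
Required n before rounding: 3.841600 × 0.2400 / 0.036² = 711.407.
⌈711.407⌉ = 712.

n = 712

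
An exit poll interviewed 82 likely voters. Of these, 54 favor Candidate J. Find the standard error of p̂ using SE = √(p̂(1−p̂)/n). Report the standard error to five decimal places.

SE = 0.05237

p̂ = 54/82 = 0.65854.
p̂(1−p̂) = 0.65854·0.34146 = 0.224865.
SE = √(0.224865/82) = 0.05237.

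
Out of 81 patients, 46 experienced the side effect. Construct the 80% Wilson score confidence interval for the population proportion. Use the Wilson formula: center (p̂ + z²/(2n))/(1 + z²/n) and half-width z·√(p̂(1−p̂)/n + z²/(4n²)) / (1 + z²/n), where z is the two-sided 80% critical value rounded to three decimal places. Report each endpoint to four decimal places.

p̂ = 46/81 = 0.56790; z = 1.282, so z² = 1.643524.
Denominator 1 + z²/n = 1 + 1.643524/81 = 1.020290.
Adjusted center: (0.56790 + z²/(2n))/1.020290 = 0.56655.
Radicand: p̂(1−p̂)/n + z²/(4n²) = 0.003029499 + 0.000062625 = 0.003092124.
Half-width = 1.282·√0.003092124/1.020290 = 0.06987.
CI: 0.56655 ± 0.06987 = (0.4967, 0.6364).

(0.4967, 0.6364)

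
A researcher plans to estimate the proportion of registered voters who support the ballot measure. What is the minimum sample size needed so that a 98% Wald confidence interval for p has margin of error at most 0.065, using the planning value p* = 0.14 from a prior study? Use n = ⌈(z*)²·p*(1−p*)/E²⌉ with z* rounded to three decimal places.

n = 155

The 98% critical value is z* = 2.326.
p*(1−p*) = 0.1204.
Required n before rounding: 5.410276 × 0.1204 / 0.065² = 154.177.
⌈154.177⌉ = 155.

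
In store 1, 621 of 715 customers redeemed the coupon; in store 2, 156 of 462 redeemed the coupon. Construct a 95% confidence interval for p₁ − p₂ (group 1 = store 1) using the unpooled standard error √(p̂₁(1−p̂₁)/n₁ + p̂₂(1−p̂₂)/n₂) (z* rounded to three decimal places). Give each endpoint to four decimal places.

(0.4811, 0.5806)

p̂₁ = 0.86853, p̂₂ = 0.33766, so the observed difference is 0.53087.
Unpooled SE = √(p̂₁(1−p̂₁)/n₁ + p̂₂(1−p̂₂)/n₂) = √(0.000159699 + 0.000484083) = 0.025373.
For 95% confidence, z* = 1.960. Margin = 1.960·0.025373 = 0.04973.
So the interval runs from 0.4811 to 0.5806.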